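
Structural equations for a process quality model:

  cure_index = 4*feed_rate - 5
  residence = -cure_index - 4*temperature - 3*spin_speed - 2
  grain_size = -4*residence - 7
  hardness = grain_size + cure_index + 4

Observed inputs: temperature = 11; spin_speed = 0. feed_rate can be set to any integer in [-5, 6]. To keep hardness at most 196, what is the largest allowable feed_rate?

Substituting into the residence equation gives residence = -4*feed_rate - 41.
So grain_size = 16*feed_rate + 157.
This gives hardness = 20*feed_rate + 156.
Require 20*feed_rate + 156 ≤ 196, so feed_rate ≤ 2.
The largest integer in [-5, 6] satisfying this is 2.

feed_rate = 2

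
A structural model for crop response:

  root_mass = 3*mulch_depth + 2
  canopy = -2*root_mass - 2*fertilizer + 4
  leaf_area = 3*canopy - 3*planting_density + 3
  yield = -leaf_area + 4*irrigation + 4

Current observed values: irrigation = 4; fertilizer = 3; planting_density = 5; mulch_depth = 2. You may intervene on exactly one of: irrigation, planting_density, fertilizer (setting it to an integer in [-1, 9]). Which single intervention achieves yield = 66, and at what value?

set irrigation = -1

Intervening on irrigation: with other inputs at their observed values, yield = 4*irrigation + 70. Solving for 66 gives irrigation = -1, within [-1, 9].
Intervening on planting_density: yield = 3*planting_density + 71. Reaching 66 requires planting_density = -5/3, not an integer.
Intervening on fertilizer: yield = 6*fertilizer + 68. Reaching 66 requires fertilizer = -1/3, not an integer.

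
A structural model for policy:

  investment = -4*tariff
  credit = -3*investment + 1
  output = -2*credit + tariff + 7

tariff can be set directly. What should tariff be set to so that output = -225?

Substituting into the credit equation gives credit = 12*tariff + 1.
output becomes -23*tariff + 5.
Solve -23*tariff + 5 = -225: tariff = (-225 - 5) / -23 = 10.

tariff = 10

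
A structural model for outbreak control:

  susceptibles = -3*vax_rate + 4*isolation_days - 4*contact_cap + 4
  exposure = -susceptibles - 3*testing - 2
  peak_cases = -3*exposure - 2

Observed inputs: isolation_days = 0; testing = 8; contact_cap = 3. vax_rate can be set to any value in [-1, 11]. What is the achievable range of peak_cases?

-47 to 61

Substituting into the susceptibles equation gives susceptibles = -3*vax_rate - 8.
Substituting into the exposure equation gives exposure = 3*vax_rate - 18.
Substituting into the peak_cases equation gives peak_cases = -9*vax_rate + 52.
Linear in vax_rate, so extremes are at the endpoints: vax_rate = -1 gives peak_cases = 61; vax_rate = 11 gives peak_cases = -47.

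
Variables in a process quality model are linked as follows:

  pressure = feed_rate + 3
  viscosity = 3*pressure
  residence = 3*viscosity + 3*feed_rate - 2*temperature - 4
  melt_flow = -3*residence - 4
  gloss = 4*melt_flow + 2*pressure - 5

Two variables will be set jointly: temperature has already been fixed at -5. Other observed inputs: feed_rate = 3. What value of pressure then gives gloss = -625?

pressure = 4

With temperature held at -5:
Intervening on pressure fixes its value directly, overriding its dependence on feed_rate.
Substituting into the residence equation gives residence = 9*pressure + 15.
Substituting into the melt_flow equation gives melt_flow = -27*pressure - 49.
Substituting into the gloss equation gives gloss = -106*pressure - 201.
Solve -106*pressure - 201 = -625: pressure = (-625 + 201) / -106 = 4.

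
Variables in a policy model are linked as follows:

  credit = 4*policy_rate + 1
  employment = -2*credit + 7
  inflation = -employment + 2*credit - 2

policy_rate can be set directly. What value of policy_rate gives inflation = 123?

Substituting into the employment equation gives employment = -8*policy_rate + 5.
Substituting into the inflation equation gives inflation = 16*policy_rate - 5.
Solve 16*policy_rate - 5 = 123: policy_rate = (123 + 5) / 16 = 8.

policy_rate = 8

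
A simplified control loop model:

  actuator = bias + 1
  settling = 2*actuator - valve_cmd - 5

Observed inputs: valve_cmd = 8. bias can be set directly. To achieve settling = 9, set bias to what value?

bias = 10

Substituting into the settling equation gives settling = 2*bias - 11.
Solve 2*bias - 11 = 9: bias = (9 + 11) / 2 = 10.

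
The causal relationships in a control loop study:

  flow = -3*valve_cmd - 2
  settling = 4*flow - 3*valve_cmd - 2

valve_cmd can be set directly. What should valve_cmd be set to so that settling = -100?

Substituting into the settling equation gives settling = -15*valve_cmd - 10.
Solve -15*valve_cmd - 10 = -100: valve_cmd = (-100 + 10) / -15 = 6.

valve_cmd = 6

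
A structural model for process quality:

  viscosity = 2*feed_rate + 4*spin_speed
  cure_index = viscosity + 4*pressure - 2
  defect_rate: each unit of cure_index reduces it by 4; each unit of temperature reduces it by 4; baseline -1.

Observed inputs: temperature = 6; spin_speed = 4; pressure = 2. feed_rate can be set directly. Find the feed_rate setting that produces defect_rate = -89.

feed_rate = -3

Substituting into the viscosity equation gives viscosity = 2*feed_rate + 16.
cure_index becomes 2*feed_rate + 22.
Substituting into the defect_rate equation gives defect_rate = -8*feed_rate - 113.
Solve -8*feed_rate - 113 = -89: feed_rate = (-89 + 113) / -8 = -3.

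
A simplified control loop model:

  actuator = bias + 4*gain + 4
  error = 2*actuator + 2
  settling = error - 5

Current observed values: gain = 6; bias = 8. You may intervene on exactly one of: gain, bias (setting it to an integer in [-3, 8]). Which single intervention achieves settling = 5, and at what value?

Intervening on gain: with other inputs at their observed values, settling = 8*gain + 21. Solving for 5 gives gain = -2, within [-3, 8].
Intervening on bias: settling = 2*bias + 53. Reaching 5 requires bias = -24, outside [-3, 8].

set gain = -2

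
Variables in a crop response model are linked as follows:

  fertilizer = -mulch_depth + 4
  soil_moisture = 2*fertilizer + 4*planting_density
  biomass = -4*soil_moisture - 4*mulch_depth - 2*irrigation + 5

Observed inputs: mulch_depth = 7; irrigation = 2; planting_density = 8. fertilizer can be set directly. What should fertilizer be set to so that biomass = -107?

Intervening on fertilizer fixes its value directly, overriding its dependence on mulch_depth.
Substituting into the soil_moisture equation gives soil_moisture = 2*fertilizer + 32.
Substituting into the biomass equation gives biomass = -8*fertilizer - 155.
Solve -8*fertilizer - 155 = -107: fertilizer = (-107 + 155) / -8 = -6.

fertilizer = -6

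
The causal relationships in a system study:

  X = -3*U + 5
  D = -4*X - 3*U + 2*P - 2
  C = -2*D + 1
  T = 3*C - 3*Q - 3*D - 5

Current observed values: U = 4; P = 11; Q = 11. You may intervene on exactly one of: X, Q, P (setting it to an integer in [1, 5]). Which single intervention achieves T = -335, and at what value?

set Q = 3

Intervening on X: T = 36*X - 107. Reaching -335 requires X = -19/3, not an integer.
Intervening on Q: with other inputs at their observed values, T = -3*Q - 326. Solving for -335 gives Q = 3, within [1, 5].
Intervening on P: T = -18*P - 161. Reaching -335 requires P = 29/3, not an integer.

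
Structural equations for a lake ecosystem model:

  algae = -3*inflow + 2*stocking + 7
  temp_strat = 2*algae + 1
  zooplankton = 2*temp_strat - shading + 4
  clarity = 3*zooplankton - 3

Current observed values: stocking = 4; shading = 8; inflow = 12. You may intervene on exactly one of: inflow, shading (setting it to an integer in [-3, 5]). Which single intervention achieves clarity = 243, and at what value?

set inflow = -2

Intervening on inflow: with other inputs at their observed values, clarity = -36*inflow + 171. Solving for 243 gives inflow = -2, within [-3, 5].
Intervening on shading: clarity = -3*shading - 237. Reaching 243 requires shading = -160, outside [-3, 5].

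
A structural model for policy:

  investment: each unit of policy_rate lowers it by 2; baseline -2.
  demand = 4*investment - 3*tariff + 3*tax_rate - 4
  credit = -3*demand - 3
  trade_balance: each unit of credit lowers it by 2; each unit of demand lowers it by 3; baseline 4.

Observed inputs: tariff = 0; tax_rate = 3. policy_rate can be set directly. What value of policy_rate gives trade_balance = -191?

Substituting into the demand equation gives demand = -8*policy_rate - 3.
Substituting into the credit equation gives credit = 24*policy_rate + 6.
This gives trade_balance = -24*policy_rate + 1.
Solve -24*policy_rate + 1 = -191: policy_rate = (-191 - 1) / -24 = 8.

policy_rate = 8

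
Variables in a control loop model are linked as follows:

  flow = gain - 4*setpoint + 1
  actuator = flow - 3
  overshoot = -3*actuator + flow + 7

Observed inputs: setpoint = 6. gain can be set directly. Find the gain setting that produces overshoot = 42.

Substituting into the flow equation gives flow = gain - 23.
Substituting into the actuator equation gives actuator = gain - 26.
This gives overshoot = -2*gain + 62.
Solve -2*gain + 62 = 42: gain = (42 - 62) / -2 = 10.

gain = 10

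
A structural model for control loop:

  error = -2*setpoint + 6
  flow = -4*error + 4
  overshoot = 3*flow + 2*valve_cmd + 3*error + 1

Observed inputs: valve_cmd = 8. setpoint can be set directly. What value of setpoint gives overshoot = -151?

setpoint = -7

Substituting into the flow equation gives flow = 8*setpoint - 20.
Substituting into the overshoot equation gives overshoot = 18*setpoint - 25.
Solve 18*setpoint - 25 = -151: setpoint = (-151 + 25) / 18 = -7.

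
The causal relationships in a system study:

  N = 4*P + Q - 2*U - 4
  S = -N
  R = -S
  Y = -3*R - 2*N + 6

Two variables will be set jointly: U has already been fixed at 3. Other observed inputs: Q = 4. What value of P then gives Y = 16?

P = 1

With U held at 3:
Substituting into the N equation gives N = 4*P - 6.
S becomes -4*P + 6.
R becomes 4*P - 6.
Substituting into the Y equation gives Y = -20*P + 36.
Solve -20*P + 36 = 16: P = (16 - 36) / -20 = 1.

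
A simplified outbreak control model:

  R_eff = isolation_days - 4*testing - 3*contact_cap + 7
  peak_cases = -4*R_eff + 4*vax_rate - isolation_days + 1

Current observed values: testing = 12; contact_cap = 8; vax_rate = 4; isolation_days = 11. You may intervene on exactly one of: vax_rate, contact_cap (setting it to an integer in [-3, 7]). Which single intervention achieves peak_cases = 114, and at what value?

Intervening on vax_rate: peak_cases = 4*vax_rate + 206. Reaching 114 requires vax_rate = -23, outside [-3, 7].
Intervening on contact_cap: with other inputs at their observed values, peak_cases = 12*contact_cap + 126. Solving for 114 gives contact_cap = -1, within [-3, 7].

set contact_cap = -1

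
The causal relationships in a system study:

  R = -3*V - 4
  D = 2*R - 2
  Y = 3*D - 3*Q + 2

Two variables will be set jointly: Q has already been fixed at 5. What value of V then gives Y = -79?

V = 2

With Q held at 5:
Substituting into the D equation gives D = -6*V - 10.
Substituting into the Y equation gives Y = -18*V - 43.
Solve -18*V - 43 = -79: V = (-79 + 43) / -18 = 2.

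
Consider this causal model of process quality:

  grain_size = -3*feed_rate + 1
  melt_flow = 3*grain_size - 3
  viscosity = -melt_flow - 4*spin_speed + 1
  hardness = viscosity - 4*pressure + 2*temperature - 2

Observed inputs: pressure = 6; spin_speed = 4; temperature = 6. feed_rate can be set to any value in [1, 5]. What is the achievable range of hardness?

-20 to 16

Substituting into the melt_flow equation gives melt_flow = -9*feed_rate.
Substituting into the viscosity equation gives viscosity = 9*feed_rate - 15.
Substituting into the hardness equation gives hardness = 9*feed_rate - 29.
Linear in feed_rate, so extremes are at the endpoints: feed_rate = 1 gives hardness = -20; feed_rate = 5 gives hardness = 16.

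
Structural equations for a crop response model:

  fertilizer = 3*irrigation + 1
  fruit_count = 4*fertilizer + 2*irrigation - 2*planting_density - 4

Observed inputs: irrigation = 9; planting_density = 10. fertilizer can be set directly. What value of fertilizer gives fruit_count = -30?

Intervening on fertilizer fixes its value directly, overriding its dependence on irrigation.
Substituting into the fruit_count equation gives fruit_count = 4*fertilizer - 6.
Solve 4*fertilizer - 6 = -30: fertilizer = (-30 + 6) / 4 = -6.

fertilizer = -6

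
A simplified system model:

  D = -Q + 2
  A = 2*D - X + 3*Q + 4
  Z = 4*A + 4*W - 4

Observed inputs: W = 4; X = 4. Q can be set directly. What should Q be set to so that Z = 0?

Substituting into the A equation gives A = Q + 4.
Substituting into the Z equation gives Z = 4*Q + 28.
Solve 4*Q + 28 = 0: Q = (0 - 28) / 4 = -7.

Q = -7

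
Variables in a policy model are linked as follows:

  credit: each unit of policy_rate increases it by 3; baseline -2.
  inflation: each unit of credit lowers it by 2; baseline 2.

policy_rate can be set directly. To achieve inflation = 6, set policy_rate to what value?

Substituting into the inflation equation gives inflation = -6*policy_rate + 6.
Solve -6*policy_rate + 6 = 6: policy_rate = (6 - 6) / -6 = 0.

policy_rate = 0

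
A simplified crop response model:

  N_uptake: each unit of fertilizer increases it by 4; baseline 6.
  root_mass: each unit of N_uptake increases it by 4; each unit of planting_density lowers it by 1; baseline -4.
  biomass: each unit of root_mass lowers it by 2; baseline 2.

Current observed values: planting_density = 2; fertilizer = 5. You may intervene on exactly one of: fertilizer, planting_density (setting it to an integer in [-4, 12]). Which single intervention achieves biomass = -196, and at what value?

Intervening on fertilizer: biomass = -32*fertilizer - 34. Reaching -196 requires fertilizer = 81/16, not an integer.
Intervening on planting_density: with other inputs at their observed values, biomass = 2*planting_density - 198. Solving for -196 gives planting_density = 1, within [-4, 12].

set planting_density = 1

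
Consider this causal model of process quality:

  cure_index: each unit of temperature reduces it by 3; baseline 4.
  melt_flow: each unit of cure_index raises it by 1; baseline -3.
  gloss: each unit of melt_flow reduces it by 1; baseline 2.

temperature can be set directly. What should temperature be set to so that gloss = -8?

temperature = -3

Substituting into the melt_flow equation gives melt_flow = -3*temperature + 1.
Substituting into the gloss equation gives gloss = 3*temperature + 1.
Solve 3*temperature + 1 = -8: temperature = (-8 - 1) / 3 = -3.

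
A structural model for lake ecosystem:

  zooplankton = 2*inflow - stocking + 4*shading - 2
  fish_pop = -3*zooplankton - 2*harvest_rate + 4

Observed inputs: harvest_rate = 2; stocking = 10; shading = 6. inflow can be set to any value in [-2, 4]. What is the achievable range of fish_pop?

Substituting into the zooplankton equation gives zooplankton = 2*inflow + 12.
fish_pop becomes -6*inflow - 36.
Linear in inflow, so extremes are at the endpoints: inflow = -2 gives fish_pop = -24; inflow = 4 gives fish_pop = -60.

-60 to -24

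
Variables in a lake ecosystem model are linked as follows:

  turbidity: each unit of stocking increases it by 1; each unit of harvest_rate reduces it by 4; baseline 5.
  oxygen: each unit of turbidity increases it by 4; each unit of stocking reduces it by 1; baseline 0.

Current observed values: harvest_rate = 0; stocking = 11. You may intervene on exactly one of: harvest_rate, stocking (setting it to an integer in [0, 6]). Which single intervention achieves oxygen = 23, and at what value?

set stocking = 1

Intervening on harvest_rate: oxygen = -16*harvest_rate + 53. Reaching 23 requires harvest_rate = 15/8, not an integer.
Intervening on stocking: with other inputs at their observed values, oxygen = 3*stocking + 20. Solving for 23 gives stocking = 1, within [0, 6].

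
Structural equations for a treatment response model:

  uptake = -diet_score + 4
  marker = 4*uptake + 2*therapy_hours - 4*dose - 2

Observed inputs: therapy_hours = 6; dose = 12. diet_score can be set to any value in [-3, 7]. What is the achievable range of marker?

Substituting into the marker equation gives marker = -4*diet_score - 22.
Linear in diet_score, so extremes are at the endpoints: diet_score = -3 gives marker = -10; diet_score = 7 gives marker = -50.

-50 to -10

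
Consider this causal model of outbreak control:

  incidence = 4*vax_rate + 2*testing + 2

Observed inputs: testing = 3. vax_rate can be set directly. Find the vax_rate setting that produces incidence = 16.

Substituting into the incidence equation gives incidence = 4*vax_rate + 8.
Solve 4*vax_rate + 8 = 16: vax_rate = (16 - 8) / 4 = 2.

vax_rate = 2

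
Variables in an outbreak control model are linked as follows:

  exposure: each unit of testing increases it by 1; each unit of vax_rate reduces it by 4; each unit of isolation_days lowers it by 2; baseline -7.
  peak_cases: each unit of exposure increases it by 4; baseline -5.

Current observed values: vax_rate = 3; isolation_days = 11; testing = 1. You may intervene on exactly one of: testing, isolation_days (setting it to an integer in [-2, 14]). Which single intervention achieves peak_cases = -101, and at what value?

set isolation_days = 3

Intervening on testing: peak_cases = 4*testing - 169. Reaching -101 requires testing = 17, outside [-2, 14].
Intervening on isolation_days: with other inputs at their observed values, peak_cases = -8*isolation_days - 77. Solving for -101 gives isolation_days = 3, within [-2, 14].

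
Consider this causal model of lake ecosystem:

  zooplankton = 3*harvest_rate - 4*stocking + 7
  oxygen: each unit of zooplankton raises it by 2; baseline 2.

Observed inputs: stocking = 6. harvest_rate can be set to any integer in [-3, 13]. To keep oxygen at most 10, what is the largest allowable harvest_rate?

Substituting into the zooplankton equation gives zooplankton = 3*harvest_rate - 17.
Substituting into the oxygen equation gives oxygen = 6*harvest_rate - 32.
Require 6*harvest_rate - 32 ≤ 10, so harvest_rate ≤ 7.
The largest integer in [-3, 13] satisfying this is 7.

harvest_rate = 7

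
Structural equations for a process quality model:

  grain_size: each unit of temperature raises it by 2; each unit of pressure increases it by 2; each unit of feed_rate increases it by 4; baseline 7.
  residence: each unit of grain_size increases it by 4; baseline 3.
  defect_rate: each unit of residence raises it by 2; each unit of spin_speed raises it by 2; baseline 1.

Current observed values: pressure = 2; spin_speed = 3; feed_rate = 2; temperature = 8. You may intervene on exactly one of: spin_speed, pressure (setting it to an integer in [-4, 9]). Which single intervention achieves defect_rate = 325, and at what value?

Intervening on spin_speed: defect_rate = 2*spin_speed + 287. Reaching 325 requires spin_speed = 19, outside [-4, 9].
Intervening on pressure: with other inputs at their observed values, defect_rate = 16*pressure + 261. Solving for 325 gives pressure = 4, within [-4, 9].

set pressure = 4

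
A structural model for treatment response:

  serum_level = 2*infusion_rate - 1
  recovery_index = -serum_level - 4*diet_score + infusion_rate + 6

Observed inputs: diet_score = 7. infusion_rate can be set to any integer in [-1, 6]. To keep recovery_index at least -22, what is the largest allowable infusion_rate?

infusion_rate = 1

Substituting into the recovery_index equation gives recovery_index = -infusion_rate - 21.
Require -infusion_rate - 21 ≥ -22, so infusion_rate ≤ 1.
The largest integer in [-1, 6] satisfying this is 1.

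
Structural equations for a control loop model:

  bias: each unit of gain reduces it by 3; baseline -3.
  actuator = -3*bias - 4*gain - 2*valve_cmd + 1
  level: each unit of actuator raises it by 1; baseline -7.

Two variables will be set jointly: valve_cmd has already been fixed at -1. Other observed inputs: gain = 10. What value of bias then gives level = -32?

With valve_cmd held at -1:
Intervening on bias fixes its value directly, overriding its dependence on gain.
Substituting into the actuator equation gives actuator = -3*bias - 37.
Substituting into the level equation gives level = -3*bias - 44.
Solve -3*bias - 44 = -32: bias = (-32 + 44) / -3 = -4.

bias = -4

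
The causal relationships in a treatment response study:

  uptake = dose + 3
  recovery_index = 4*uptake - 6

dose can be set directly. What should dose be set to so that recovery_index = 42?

dose = 9

Substituting into the recovery_index equation gives recovery_index = 4*dose + 6.
Solve 4*dose + 6 = 42: dose = (42 - 6) / 4 = 9.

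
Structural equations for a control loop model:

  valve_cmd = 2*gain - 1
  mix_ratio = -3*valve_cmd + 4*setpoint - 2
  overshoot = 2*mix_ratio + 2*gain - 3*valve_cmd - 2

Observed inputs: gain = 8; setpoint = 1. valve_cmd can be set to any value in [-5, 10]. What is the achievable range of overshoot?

Intervening on valve_cmd fixes its value directly, overriding its dependence on gain.
Substituting into the mix_ratio equation gives mix_ratio = -3*valve_cmd + 2.
Substituting into the overshoot equation gives overshoot = -9*valve_cmd + 18.
Linear in valve_cmd, so extremes are at the endpoints: valve_cmd = -5 gives overshoot = 63; valve_cmd = 10 gives overshoot = -72.

-72 to 63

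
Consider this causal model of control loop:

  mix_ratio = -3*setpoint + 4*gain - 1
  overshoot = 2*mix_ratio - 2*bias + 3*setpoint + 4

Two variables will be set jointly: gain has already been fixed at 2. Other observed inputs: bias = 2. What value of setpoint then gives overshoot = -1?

With gain held at 2:
Substituting into the mix_ratio equation gives mix_ratio = -3*setpoint + 7.
This gives overshoot = -3*setpoint + 14.
Solve -3*setpoint + 14 = -1: setpoint = (-1 - 14) / -3 = 5.

setpoint = 5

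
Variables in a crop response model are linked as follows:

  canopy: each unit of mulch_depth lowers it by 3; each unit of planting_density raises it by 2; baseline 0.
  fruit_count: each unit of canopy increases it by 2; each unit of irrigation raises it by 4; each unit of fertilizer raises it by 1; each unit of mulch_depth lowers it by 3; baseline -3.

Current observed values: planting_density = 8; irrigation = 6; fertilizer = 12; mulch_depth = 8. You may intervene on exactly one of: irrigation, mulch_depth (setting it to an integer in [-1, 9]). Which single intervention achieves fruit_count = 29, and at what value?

Intervening on irrigation: fruit_count = 4*irrigation - 31. Reaching 29 requires irrigation = 15, outside [-1, 9].
Intervening on mulch_depth: with other inputs at their observed values, fruit_count = -9*mulch_depth + 65. Solving for 29 gives mulch_depth = 4, within [-1, 9].

set mulch_depth = 4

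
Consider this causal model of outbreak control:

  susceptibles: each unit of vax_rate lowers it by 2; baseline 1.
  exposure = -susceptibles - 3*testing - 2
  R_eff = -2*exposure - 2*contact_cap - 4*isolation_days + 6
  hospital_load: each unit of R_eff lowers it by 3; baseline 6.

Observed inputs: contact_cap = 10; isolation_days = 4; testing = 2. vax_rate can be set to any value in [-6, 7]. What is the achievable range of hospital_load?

Substituting into the exposure equation gives exposure = 2*vax_rate - 9.
Substituting into the R_eff equation gives R_eff = -4*vax_rate - 12.
Substituting into the hospital_load equation gives hospital_load = 12*vax_rate + 42.
Linear in vax_rate, so extremes are at the endpoints: vax_rate = -6 gives hospital_load = -30; vax_rate = 7 gives hospital_load = 126.

-30 to 126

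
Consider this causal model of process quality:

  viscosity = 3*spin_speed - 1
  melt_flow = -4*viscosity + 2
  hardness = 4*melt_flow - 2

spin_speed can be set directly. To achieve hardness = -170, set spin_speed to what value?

spin_speed = 4

Substituting into the melt_flow equation gives melt_flow = -12*spin_speed + 6.
This gives hardness = -48*spin_speed + 22.
Solve -48*spin_speed + 22 = -170: spin_speed = (-170 - 22) / -48 = 4.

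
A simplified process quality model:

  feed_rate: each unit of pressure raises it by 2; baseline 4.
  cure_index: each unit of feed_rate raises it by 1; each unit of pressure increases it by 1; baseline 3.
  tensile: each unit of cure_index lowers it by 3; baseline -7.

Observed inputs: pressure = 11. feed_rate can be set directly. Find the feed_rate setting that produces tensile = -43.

feed_rate = -2

Intervening on feed_rate fixes its value directly, overriding its dependence on pressure.
Substituting into the cure_index equation gives cure_index = feed_rate + 14.
So tensile = -3*feed_rate - 49.
Solve -3*feed_rate - 49 = -43: feed_rate = (-43 + 49) / -3 = -2.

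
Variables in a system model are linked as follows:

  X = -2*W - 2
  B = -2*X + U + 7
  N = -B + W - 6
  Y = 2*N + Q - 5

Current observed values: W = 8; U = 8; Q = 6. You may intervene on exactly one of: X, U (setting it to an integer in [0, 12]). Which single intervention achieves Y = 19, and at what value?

Intervening on X: with other inputs at their observed values, Y = 4*X - 25. Solving for 19 gives X = 11, within [0, 12].
Intervening on U: Y = -2*U - 81. Reaching 19 requires U = -50, outside [0, 12].

set X = 11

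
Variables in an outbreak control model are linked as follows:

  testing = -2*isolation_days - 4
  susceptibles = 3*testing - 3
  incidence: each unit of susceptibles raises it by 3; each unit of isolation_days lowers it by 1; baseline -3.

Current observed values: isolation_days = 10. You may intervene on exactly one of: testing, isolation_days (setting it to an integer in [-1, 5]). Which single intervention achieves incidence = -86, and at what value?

Intervening on testing: incidence = 9*testing - 22. Reaching -86 requires testing = -64/9, not an integer.
Intervening on isolation_days: with other inputs at their observed values, incidence = -19*isolation_days - 48. Solving for -86 gives isolation_days = 2, within [-1, 5].

set isolation_days = 2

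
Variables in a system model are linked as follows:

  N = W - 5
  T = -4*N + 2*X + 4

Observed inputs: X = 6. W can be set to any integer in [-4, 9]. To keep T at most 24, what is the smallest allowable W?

Substituting into the T equation gives T = -4*W + 36.
Require -4*W + 36 ≤ 24, so W ≥ 3.
The smallest integer in [-4, 9] satisfying this is 3.

W = 3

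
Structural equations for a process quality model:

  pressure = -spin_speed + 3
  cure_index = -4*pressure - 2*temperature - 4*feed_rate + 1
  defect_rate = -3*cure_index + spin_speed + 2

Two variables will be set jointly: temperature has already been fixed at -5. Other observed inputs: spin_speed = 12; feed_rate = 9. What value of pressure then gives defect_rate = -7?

pressure = -8

With temperature held at -5:
Intervening on pressure fixes its value directly, overriding its dependence on spin_speed.
Substituting into the cure_index equation gives cure_index = -4*pressure - 25.
This gives defect_rate = 12*pressure + 89.
Solve 12*pressure + 89 = -7: pressure = (-7 - 89) / 12 = -8.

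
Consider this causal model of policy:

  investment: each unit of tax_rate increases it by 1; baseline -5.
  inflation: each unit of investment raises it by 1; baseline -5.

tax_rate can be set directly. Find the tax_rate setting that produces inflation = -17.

tax_rate = -7

Substituting into the inflation equation gives inflation = tax_rate - 10.
Solve tax_rate - 10 = -17: tax_rate = (-17 + 10) / 1 = -7.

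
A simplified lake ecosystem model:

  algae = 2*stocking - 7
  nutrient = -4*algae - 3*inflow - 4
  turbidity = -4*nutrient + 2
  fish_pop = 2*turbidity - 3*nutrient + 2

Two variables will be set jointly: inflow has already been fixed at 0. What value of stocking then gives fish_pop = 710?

stocking = 11

With inflow held at 0:
Substituting into the nutrient equation gives nutrient = -8*stocking + 24.
This gives turbidity = 32*stocking - 94.
fish_pop becomes 88*stocking - 258.
Solve 88*stocking - 258 = 710: stocking = (710 + 258) / 88 = 11.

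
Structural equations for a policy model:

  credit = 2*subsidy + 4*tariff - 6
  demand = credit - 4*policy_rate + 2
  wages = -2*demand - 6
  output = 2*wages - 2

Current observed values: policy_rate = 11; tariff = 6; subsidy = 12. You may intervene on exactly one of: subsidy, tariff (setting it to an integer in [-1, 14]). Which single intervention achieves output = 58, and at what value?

set subsidy = 3

Intervening on subsidy: with other inputs at their observed values, output = -8*subsidy + 82. Solving for 58 gives subsidy = 3, within [-1, 14].
Intervening on tariff: output = -16*tariff + 82. Reaching 58 requires tariff = 3/2, not an integer.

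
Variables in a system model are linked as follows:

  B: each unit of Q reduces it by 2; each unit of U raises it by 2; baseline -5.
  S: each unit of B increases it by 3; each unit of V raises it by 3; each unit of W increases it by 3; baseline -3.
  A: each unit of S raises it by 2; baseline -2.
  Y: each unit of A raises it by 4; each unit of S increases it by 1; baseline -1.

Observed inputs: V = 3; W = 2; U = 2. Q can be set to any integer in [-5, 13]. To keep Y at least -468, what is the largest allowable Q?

Substituting into the B equation gives B = -2*Q - 1.
This gives S = -6*Q + 9.
Substituting into the A equation gives A = -12*Q + 16.
Substituting into the Y equation gives Y = -54*Q + 72.
Require -54*Q + 72 ≥ -468, so Q ≤ 10.
The largest integer in [-5, 13] satisfying this is 10.

Q = 10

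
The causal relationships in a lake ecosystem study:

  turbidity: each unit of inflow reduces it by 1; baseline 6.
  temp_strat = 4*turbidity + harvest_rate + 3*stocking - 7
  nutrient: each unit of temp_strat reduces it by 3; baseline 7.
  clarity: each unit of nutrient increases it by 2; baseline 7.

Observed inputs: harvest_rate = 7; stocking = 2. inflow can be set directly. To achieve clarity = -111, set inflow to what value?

Substituting into the temp_strat equation gives temp_strat = -4*inflow + 30.
Substituting into the nutrient equation gives nutrient = 12*inflow - 83.
Substituting into the clarity equation gives clarity = 24*inflow - 159.
Solve 24*inflow - 159 = -111: inflow = (-111 + 159) / 24 = 2.

inflow = 2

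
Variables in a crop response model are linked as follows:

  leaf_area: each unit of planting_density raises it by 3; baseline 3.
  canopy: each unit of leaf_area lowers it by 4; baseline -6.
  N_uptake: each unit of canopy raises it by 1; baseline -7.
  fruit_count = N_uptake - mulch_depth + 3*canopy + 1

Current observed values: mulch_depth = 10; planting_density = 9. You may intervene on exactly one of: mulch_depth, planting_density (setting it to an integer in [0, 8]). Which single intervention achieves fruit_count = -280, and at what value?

Intervening on mulch_depth: fruit_count = -mulch_depth - 510. Reaching -280 requires mulch_depth = -230, outside [0, 8].
Intervening on planting_density: with other inputs at their observed values, fruit_count = -48*planting_density - 88. Solving for -280 gives planting_density = 4, within [0, 8].

set planting_density = 4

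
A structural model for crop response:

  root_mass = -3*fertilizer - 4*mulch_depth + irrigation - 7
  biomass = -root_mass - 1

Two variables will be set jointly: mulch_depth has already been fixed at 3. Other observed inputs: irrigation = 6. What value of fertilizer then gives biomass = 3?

fertilizer = -3

With mulch_depth held at 3:
Substituting into the root_mass equation gives root_mass = -3*fertilizer - 13.
Substituting into the biomass equation gives biomass = 3*fertilizer + 12.
Solve 3*fertilizer + 12 = 3: fertilizer = (3 - 12) / 3 = -3.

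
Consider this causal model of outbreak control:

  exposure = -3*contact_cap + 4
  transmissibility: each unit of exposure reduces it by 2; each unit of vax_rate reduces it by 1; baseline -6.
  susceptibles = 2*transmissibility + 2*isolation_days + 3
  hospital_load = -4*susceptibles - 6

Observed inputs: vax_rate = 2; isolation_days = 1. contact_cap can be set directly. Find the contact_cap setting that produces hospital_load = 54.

Substituting into the transmissibility equation gives transmissibility = 6*contact_cap - 16.
So susceptibles = 12*contact_cap - 27.
Substituting into the hospital_load equation gives hospital_load = -48*contact_cap + 102.
Solve -48*contact_cap + 102 = 54: contact_cap = (54 - 102) / -48 = 1.

contact_cap = 1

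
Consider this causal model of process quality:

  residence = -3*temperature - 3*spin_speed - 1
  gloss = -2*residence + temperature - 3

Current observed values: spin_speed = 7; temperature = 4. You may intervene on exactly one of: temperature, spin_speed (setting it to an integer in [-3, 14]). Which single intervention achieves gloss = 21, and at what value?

Intervening on temperature: gloss = 7*temperature + 41. Reaching 21 requires temperature = -20/7, not an integer.
Intervening on spin_speed: with other inputs at their observed values, gloss = 6*spin_speed + 27. Solving for 21 gives spin_speed = -1, within [-3, 14].

set spin_speed = -1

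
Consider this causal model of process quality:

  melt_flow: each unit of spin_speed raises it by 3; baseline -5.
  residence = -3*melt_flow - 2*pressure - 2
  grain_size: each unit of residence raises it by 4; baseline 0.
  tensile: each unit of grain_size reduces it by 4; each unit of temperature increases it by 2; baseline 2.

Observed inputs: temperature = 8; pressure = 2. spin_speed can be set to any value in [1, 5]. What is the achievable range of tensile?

18 to 594

Substituting into the residence equation gives residence = -9*spin_speed + 9.
Substituting into the grain_size equation gives grain_size = -36*spin_speed + 36.
Substituting into the tensile equation gives tensile = 144*spin_speed - 126.
Linear in spin_speed, so extremes are at the endpoints: spin_speed = 1 gives tensile = 18; spin_speed = 5 gives tensile = 594.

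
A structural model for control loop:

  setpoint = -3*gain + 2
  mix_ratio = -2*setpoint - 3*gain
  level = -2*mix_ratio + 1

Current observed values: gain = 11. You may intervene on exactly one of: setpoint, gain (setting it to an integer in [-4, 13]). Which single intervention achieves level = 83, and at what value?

set setpoint = 4

Intervening on setpoint: with other inputs at their observed values, level = 4*setpoint + 67. Solving for 83 gives setpoint = 4, within [-4, 13].
Intervening on gain: level = -6*gain + 9. Reaching 83 requires gain = -37/3, not an integer.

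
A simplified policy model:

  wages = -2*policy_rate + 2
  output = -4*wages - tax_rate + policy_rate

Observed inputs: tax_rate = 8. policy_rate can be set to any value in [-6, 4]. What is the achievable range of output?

Substituting into the output equation gives output = 9*policy_rate - 16.
Linear in policy_rate, so extremes are at the endpoints: policy_rate = -6 gives output = -70; policy_rate = 4 gives output = 20.

-70 to 20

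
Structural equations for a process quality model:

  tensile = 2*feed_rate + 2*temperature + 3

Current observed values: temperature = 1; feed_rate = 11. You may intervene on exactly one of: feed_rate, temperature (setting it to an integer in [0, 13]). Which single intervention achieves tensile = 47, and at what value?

set temperature = 11

Intervening on feed_rate: tensile = 2*feed_rate + 5. Reaching 47 requires feed_rate = 21, outside [0, 13].
Intervening on temperature: with other inputs at their observed values, tensile = 2*temperature + 25. Solving for 47 gives temperature = 11, within [0, 13].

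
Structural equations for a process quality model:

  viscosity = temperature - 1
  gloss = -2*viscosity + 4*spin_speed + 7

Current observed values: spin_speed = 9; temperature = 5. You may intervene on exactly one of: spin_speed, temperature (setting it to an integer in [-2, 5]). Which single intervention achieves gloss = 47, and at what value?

set temperature = -1

Intervening on spin_speed: gloss = 4*spin_speed - 1. Reaching 47 requires spin_speed = 12, outside [-2, 5].
Intervening on temperature: with other inputs at their observed values, gloss = -2*temperature + 45. Solving for 47 gives temperature = -1, within [-2, 5].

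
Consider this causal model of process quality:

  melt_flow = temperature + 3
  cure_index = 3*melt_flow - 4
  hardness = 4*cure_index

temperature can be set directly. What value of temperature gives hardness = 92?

Substituting into the cure_index equation gives cure_index = 3*temperature + 5.
This gives hardness = 12*temperature + 20.
Solve 12*temperature + 20 = 92: temperature = (92 - 20) / 12 = 6.

temperature = 6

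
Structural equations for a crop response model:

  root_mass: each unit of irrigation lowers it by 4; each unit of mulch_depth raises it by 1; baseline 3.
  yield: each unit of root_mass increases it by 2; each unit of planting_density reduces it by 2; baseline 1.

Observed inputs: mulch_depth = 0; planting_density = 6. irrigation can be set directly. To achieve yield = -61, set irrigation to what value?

irrigation = 7

Substituting into the root_mass equation gives root_mass = -4*irrigation + 3.
Substituting into the yield equation gives yield = -8*irrigation - 5.
Solve -8*irrigation - 5 = -61: irrigation = (-61 + 5) / -8 = 7.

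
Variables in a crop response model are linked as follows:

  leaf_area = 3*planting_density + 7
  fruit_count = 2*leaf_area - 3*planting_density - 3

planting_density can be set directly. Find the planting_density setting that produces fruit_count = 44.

Substituting into the fruit_count equation gives fruit_count = 3*planting_density + 11.
Solve 3*planting_density + 11 = 44: planting_density = (44 - 11) / 3 = 11.

planting_density = 11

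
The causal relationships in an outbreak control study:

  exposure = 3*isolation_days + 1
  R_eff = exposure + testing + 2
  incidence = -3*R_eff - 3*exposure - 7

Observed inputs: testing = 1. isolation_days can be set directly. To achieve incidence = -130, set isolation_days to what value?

isolation_days = 6

Substituting into the R_eff equation gives R_eff = 3*isolation_days + 4.
This gives incidence = -18*isolation_days - 22.
Solve -18*isolation_days - 22 = -130: isolation_days = (-130 + 22) / -18 = 6.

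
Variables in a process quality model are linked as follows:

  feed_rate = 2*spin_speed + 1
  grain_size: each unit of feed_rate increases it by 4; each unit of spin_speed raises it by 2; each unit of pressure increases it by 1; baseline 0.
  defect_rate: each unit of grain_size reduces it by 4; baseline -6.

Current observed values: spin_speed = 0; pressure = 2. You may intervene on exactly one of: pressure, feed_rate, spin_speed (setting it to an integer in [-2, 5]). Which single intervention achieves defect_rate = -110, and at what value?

Intervening on pressure: defect_rate = -4*pressure - 22. Reaching -110 requires pressure = 22, outside [-2, 5].
Intervening on feed_rate: defect_rate = -16*feed_rate - 14. Reaching -110 requires feed_rate = 6, outside [-2, 5].
Intervening on spin_speed: with other inputs at their observed values, defect_rate = -40*spin_speed - 30. Solving for -110 gives spin_speed = 2, within [-2, 5].

set spin_speed = 2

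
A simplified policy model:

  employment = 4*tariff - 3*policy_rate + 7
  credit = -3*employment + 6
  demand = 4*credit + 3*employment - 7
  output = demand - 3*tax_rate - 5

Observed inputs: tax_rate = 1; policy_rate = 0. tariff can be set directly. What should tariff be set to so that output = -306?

Substituting into the employment equation gives employment = 4*tariff + 7.
So credit = -12*tariff - 15.
So demand = -36*tariff - 46.
output becomes -36*tariff - 54.
Solve -36*tariff - 54 = -306: tariff = (-306 + 54) / -36 = 7.

tariff = 7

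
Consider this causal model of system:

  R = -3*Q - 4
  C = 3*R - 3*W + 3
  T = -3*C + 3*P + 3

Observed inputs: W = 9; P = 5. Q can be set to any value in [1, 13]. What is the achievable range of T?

Substituting into the C equation gives C = -9*Q - 36.
Substituting into the T equation gives T = 27*Q + 126.
Linear in Q, so extremes are at the endpoints: Q = 1 gives T = 153; Q = 13 gives T = 477.

153 to 477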